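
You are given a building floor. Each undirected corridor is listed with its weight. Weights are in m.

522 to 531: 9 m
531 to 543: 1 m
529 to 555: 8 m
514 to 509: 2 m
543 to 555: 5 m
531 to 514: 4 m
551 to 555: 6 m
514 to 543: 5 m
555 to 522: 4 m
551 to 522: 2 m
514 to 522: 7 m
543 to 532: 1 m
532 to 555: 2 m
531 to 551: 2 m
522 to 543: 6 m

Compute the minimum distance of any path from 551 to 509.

8 m

Enumerating some paths:
551 → 531 → 543 → 514 → 509: 2+1+5+2 = 10
551 → 531 → 514 → 509: 2+4+2 = 8
551 → 522 → 514 → 509: 2+7+2 = 11
Cheapest is 551 → 531 → 514 → 509 at 8 m.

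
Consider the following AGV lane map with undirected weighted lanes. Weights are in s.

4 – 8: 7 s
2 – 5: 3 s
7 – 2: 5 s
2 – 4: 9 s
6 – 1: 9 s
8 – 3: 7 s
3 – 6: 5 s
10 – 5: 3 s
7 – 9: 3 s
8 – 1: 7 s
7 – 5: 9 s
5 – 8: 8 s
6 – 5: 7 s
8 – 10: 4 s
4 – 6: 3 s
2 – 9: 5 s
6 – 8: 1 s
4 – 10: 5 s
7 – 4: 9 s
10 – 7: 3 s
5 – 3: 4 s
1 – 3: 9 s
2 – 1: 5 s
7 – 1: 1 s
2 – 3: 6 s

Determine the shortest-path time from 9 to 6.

11 s

Candidate routes:
9–7–10–8–6: 3+3+4+1 = 11
9–7–1–6: 3+1+9 = 13
9–7–1–8–6: 3+1+7+1 = 12
9–7–10–4–6: 3+3+5+3 = 14
Cheapest is 9–7–10–8–6 at 11 s.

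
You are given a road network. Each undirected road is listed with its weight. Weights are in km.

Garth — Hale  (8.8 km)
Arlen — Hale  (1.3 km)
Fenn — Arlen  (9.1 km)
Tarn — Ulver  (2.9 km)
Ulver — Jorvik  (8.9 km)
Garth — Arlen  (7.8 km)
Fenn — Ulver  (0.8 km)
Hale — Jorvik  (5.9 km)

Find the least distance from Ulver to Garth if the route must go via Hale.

20 km

Best Ulver to Hale: Ulver → Fenn → Arlen → Hale costing 11.2
Best Hale to Garth: Hale → Garth costing 8.8
Total via Hale: 11.2 + 8.8 = 20 km.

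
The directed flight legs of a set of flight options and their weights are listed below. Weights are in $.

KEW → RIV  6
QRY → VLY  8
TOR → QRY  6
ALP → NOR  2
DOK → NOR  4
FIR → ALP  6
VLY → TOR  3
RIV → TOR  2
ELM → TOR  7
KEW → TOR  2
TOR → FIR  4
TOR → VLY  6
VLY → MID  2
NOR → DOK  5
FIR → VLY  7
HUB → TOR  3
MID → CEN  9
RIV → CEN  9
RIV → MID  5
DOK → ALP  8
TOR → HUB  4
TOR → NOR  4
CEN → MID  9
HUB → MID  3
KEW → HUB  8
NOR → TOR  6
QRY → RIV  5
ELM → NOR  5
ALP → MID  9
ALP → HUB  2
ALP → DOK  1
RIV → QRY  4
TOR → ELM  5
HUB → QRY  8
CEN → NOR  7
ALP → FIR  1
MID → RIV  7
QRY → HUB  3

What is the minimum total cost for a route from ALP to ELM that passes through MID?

Shortest ALP→MID: ALP → HUB → MID = 5
Shortest MID→ELM: MID → RIV → TOR → ELM = 14
Total via MID: 5 + 14 = $19.

$19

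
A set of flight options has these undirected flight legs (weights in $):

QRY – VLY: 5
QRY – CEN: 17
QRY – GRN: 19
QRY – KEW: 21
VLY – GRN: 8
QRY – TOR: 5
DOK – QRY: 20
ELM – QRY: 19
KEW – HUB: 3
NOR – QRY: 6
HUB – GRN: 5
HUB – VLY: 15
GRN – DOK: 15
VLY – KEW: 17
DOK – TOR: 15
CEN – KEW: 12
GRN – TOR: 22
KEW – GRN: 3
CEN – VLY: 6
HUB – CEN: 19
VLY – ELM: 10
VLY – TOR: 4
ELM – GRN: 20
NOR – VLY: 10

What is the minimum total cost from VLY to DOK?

$19

Candidate routes:
VLY–GRN–DOK: 8+15 = 23
VLY–TOR–DOK: 4+15 = 19
Cheapest is VLY–TOR–DOK at $19.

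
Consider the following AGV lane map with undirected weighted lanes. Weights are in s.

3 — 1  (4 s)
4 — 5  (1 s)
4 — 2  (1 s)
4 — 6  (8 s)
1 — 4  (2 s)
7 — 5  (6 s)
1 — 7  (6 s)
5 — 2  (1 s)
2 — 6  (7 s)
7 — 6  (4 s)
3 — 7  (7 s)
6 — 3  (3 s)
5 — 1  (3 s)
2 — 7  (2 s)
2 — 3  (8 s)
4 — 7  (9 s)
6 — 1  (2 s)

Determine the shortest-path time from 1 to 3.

Candidate routes:
1 → 6 → 3: 2+3 = 5
1 → 3: 4 = 4
The minimum is 4 s via 1 → 3.

4 s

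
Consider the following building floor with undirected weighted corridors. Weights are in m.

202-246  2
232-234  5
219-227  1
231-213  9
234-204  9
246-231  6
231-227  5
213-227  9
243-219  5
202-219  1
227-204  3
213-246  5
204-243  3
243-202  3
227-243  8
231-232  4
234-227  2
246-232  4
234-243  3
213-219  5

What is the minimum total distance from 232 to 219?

Shortest distances from 232:
232: 0
231: 4  (via 232)
246: 4  (via 232)
234: 5  (via 232)
202: 6  (via 246)
219: 7  (via 202)
Shortest route: 232–246–202–219 = 7 m.

7 m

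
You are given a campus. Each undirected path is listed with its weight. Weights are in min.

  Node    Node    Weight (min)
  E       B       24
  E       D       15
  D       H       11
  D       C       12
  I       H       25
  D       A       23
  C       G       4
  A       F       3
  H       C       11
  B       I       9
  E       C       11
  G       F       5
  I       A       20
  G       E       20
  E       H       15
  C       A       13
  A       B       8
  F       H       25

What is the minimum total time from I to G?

Compare a few routes:
I → B → A → C → G: 9+8+13+4 = 34
I → B → A → F → G: 9+8+3+5 = 25
I → A → F → G: 20+3+5 = 28
I → A → C → G: 20+13+4 = 37
The minimum is 25 min via I → B → A → F → G.

25 min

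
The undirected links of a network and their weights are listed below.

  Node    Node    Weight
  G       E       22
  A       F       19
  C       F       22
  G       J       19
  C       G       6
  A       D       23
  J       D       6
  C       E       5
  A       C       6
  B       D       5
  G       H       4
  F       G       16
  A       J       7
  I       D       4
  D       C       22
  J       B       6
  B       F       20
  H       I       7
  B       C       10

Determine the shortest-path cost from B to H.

Enumerating some paths:
B → C → G → H: 10+6+4 = 20
B → D → I → H: 5+4+7 = 16
B → J → D → I → H: 6+6+4+7 = 23
Cheapest is B → D → I → H at 16.

16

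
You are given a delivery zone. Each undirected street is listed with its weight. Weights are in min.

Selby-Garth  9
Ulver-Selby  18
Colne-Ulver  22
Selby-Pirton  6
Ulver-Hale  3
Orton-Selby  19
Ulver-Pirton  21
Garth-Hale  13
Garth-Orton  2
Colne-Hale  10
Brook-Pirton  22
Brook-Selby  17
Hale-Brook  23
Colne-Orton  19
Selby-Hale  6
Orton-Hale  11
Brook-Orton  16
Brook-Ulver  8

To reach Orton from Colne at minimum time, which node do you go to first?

Compare a few routes:
Colne - Hale - Orton: 10+11 = 21
Colne - Orton: 19 = 19
Cheapest is Colne - Orton at 19 min.
So from Colne the first move is to Orton.

Orton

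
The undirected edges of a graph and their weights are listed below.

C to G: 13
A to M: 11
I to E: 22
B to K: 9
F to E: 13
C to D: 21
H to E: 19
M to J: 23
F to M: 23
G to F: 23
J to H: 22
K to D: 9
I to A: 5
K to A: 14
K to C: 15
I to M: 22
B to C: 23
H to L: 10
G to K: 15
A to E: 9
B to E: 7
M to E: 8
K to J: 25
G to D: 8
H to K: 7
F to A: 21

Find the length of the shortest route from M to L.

Compare a few routes:
M → E → B → K → H → L: 8+7+9+7+10 = 41
M → E → H → L: 8+19+10 = 37
The minimum is 37 via M → E → H → L.

37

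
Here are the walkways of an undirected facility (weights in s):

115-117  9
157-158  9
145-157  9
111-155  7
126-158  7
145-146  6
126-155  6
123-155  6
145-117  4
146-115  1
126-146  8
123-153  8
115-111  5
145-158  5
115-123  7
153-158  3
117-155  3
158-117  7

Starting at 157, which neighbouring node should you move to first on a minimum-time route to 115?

145

Candidate routes:
157 - 145 - 146 - 115: 9+6+1 = 16
157 - 158 - 117 - 115: 9+7+9 = 25
157 - 145 - 117 - 115: 9+4+9 = 22
157 - 158 - 145 - 146 - 115: 9+5+6+1 = 21
The minimum is 16 s via 157 - 145 - 146 - 115.
So from 157 the first move is to 145.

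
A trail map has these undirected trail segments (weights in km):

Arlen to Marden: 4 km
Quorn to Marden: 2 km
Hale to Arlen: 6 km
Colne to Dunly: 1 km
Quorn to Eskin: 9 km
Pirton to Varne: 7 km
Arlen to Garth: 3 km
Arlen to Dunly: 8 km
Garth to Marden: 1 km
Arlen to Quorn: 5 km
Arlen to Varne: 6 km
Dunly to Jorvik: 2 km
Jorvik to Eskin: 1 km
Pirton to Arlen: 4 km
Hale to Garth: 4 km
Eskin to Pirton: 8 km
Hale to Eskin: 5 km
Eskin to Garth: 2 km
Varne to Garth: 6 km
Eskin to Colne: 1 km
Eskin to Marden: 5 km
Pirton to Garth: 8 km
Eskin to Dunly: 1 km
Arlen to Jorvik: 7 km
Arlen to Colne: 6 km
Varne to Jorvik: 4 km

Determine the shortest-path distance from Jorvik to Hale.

6 km

Compare a few routes:
Jorvik → Eskin → Garth → Hale: 1+2+4 = 7
Jorvik → Dunly → Eskin → Hale: 2+1+5 = 8
Jorvik → Eskin → Hale: 1+5 = 6
Cheapest is Jorvik → Eskin → Hale at 6 km.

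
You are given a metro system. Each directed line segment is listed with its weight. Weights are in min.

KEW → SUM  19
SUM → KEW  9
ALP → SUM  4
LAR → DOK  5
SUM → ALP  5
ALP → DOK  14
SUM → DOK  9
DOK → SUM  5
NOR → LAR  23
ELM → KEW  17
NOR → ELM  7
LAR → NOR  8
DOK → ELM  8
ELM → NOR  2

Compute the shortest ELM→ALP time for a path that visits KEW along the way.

41 min

Best ELM to KEW: ELM–KEW costing 17
Best KEW to ALP: KEW–SUM–ALP costing 24
Total via KEW: 17 + 24 = 41 min.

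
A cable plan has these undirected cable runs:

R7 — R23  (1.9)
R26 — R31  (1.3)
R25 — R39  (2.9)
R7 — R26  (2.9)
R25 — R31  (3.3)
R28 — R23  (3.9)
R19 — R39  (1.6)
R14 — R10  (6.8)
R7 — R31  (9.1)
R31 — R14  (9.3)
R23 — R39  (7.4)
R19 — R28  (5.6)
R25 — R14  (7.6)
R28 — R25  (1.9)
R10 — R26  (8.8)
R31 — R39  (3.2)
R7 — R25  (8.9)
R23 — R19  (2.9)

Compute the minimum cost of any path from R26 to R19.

Enumerating some paths:
R26–R31–R39–R19: 1.3+3.2+1.6 = 6.1
R26–R7–R23–R19: 2.9+1.9+2.9 = 7.7
R26–R31–R25–R39–R19: 1.3+3.3+2.9+1.6 = 9.1
R26–R31–R25–R28–R19: 1.3+3.3+1.9+5.6 = 12.1
The minimum is 6.1 via R26–R31–R39–R19.

6.1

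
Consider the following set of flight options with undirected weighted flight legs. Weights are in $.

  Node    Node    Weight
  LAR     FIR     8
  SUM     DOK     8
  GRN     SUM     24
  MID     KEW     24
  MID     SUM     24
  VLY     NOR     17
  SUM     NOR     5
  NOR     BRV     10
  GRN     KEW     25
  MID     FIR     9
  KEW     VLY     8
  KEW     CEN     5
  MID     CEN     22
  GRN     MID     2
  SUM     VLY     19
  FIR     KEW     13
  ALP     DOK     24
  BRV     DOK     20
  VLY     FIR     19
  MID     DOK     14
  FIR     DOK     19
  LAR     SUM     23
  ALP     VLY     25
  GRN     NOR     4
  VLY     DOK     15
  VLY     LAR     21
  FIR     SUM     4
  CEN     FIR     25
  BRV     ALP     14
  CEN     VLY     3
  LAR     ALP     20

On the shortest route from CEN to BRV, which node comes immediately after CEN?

Candidate routes:
CEN–MID–GRN–NOR–BRV: 22+2+4+10 = 38
CEN–VLY–NOR–BRV: 3+17+10 = 30
CEN–KEW–FIR–SUM–NOR–BRV: 5+13+4+5+10 = 37
CEN–VLY–SUM–NOR–BRV: 3+19+5+10 = 37
Cheapest is CEN–VLY–NOR–BRV at $30.
So from CEN the first move is to VLY.

VLY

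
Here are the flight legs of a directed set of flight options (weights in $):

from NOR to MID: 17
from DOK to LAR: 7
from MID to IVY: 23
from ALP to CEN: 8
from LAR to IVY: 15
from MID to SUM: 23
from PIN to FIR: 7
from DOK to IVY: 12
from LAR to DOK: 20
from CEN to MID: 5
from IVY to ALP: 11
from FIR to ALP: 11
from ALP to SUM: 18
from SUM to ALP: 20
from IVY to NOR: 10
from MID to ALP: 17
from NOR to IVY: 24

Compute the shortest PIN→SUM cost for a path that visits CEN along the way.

$54

Shortest PIN→CEN: PIN–FIR–ALP–CEN = 26
Best CEN to SUM: CEN–MID–SUM costing 28
Total via CEN: 26 + 28 = $54.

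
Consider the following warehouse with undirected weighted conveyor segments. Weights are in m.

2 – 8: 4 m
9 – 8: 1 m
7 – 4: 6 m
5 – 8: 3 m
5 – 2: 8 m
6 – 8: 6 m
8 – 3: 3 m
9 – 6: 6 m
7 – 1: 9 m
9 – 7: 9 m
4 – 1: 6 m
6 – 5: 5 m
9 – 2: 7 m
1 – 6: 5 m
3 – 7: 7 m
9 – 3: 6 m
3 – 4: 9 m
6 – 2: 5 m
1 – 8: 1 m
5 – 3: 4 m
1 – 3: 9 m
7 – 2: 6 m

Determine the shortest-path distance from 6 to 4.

Enumerating some paths:
6 - 9 - 8 - 1 - 4: 6+1+1+6 = 14
6 - 1 - 4: 5+6 = 11
6 - 8 - 1 - 4: 6+1+6 = 13
The minimum is 11 m via 6 - 1 - 4.

11 m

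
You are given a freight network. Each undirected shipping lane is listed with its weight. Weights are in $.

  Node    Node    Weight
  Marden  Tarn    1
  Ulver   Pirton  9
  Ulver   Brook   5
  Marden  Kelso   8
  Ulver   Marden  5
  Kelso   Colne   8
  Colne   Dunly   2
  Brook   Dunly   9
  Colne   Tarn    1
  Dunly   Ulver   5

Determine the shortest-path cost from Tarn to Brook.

$11

Shortest distances from Tarn:
Tarn: 0
Colne: 1  (via Tarn)
Marden: 1  (via Tarn)
Dunly: 3  (via Colne)
Ulver: 6  (via Marden)
Kelso: 9  (via Colne)
Brook: 11  (via Ulver)
Shortest route: Tarn → Marden → Ulver → Brook = $11.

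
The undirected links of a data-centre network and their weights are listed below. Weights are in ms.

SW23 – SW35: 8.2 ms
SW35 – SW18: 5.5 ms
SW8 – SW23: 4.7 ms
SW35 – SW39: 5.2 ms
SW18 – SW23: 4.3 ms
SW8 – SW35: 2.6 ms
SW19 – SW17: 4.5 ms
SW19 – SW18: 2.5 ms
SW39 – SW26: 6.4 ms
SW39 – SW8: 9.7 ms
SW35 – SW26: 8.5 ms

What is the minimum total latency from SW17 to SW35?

Shortest distances from SW17:
SW17: 0
SW19: 4.5  (via SW17)
SW18: 7  (via SW19)
SW23: 11.3  (via SW18)
SW35: 12.5  (via SW18)
Shortest route: SW17 → SW19 → SW18 → SW35 = 12.5 ms.

12.5 ms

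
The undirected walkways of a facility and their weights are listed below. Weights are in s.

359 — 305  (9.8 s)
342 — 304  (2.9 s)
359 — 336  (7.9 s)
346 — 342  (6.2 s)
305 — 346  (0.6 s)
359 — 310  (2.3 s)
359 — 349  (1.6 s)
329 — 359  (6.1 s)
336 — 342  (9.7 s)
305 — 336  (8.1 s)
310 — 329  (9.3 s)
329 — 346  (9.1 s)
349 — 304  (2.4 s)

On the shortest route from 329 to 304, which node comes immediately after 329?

Enumerating some paths:
329 - 359 - 349 - 304: 6.1+1.6+2.4 = 10.1
329 - 346 - 342 - 304: 9.1+6.2+2.9 = 18.2
329 - 310 - 359 - 349 - 304: 9.3+2.3+1.6+2.4 = 15.6
329 - 346 - 305 - 359 - 349 - 304: 9.1+0.6+9.8+1.6+2.4 = 23.5
The minimum is 10.1 s via 329 - 359 - 349 - 304.
So from 329 the first move is to 359.

359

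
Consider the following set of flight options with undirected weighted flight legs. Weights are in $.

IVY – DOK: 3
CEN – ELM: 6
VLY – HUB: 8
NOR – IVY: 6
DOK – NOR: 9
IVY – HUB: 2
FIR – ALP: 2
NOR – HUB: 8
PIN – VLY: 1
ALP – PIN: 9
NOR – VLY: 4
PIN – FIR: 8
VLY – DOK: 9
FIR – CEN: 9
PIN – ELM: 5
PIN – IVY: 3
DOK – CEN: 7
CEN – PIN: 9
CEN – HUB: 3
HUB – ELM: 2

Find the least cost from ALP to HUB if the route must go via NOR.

$22

Shortest ALP→NOR: ALP → PIN → VLY → NOR = 14
Shortest NOR→HUB: NOR → HUB = 8
Total via NOR: 14 + 8 = $22.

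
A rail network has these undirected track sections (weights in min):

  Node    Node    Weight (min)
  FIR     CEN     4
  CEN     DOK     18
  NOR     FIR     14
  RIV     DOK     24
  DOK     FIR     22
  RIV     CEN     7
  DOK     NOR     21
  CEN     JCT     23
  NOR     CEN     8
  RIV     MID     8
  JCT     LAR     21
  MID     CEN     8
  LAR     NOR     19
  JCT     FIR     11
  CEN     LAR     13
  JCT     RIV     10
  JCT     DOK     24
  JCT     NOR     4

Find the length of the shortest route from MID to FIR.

12 min

Enumerating some paths:
MID–RIV–CEN–FIR: 8+7+4 = 19
MID–CEN–FIR: 8+4 = 12
Cheapest is MID–CEN–FIR at 12 min.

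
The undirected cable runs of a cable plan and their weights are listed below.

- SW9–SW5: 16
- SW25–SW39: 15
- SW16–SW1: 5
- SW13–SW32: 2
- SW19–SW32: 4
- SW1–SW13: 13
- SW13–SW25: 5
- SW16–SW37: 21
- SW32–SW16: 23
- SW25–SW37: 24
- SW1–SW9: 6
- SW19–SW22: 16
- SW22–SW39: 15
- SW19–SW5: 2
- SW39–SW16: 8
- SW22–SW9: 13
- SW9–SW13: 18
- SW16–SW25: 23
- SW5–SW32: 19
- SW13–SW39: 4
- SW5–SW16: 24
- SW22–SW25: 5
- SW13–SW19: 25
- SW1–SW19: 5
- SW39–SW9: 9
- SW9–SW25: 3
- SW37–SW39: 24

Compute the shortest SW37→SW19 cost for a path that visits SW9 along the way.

38

Best SW37 to SW9: SW37 → SW25 → SW9 costing 27
Shortest SW9→SW19: SW9 → SW1 → SW19 = 11
Total via SW9: 27 + 11 = 38.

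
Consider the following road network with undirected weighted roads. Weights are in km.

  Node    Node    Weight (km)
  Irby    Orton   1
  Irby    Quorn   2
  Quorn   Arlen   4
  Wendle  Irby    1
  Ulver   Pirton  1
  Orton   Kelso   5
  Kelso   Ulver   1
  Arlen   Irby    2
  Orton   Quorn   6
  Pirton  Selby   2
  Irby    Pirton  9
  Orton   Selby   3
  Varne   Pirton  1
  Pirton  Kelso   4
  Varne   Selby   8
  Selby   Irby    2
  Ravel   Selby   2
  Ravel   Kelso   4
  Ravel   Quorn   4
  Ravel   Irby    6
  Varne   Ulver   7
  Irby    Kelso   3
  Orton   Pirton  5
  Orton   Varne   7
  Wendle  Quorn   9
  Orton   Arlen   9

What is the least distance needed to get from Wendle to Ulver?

Enumerating some paths:
Wendle → Irby → Selby → Pirton → Ulver: 1+2+2+1 = 6
Wendle → Irby → Orton → Selby → Pirton → Ulver: 1+1+3+2+1 = 8
Wendle → Irby → Kelso → Ulver: 1+3+1 = 5
Cheapest is Wendle → Irby → Kelso → Ulver at 5 km.

5 km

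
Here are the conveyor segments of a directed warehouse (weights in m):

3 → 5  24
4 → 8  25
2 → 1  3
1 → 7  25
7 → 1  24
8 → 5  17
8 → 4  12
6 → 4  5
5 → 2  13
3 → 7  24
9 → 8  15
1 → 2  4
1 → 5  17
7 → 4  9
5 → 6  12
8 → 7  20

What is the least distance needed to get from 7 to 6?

Enumerating some paths:
7 - 1 - 5 - 6: 24+17+12 = 53
7 - 4 - 8 - 5 - 6: 9+25+17+12 = 63
The minimum is 53 m via 7 - 1 - 5 - 6.

53 m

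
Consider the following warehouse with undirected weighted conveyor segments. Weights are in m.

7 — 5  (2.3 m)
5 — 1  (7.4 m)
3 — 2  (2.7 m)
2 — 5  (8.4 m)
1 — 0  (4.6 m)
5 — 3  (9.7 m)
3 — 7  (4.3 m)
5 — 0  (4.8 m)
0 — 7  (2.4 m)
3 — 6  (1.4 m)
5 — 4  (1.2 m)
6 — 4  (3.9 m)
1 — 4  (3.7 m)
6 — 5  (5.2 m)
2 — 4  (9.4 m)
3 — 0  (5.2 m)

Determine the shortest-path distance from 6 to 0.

Running Dijkstra from 6:
6: 0
3: 1.4  (via 6)
4: 3.9  (via 6)
2: 4.1  (via 3)
5: 5.1  (via 4)
7: 5.7  (via 3)
0: 6.6  (via 3)
Shortest route: 6 → 3 → 0 = 6.6 m.

6.6 m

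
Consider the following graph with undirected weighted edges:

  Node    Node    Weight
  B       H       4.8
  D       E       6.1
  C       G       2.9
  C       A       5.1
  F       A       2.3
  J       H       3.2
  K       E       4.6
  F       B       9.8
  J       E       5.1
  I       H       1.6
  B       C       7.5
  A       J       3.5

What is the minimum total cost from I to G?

16.3

Compare a few routes:
I → H → B → F → A → C → G: 1.6+4.8+9.8+2.3+5.1+2.9 = 26.5
I → H → B → C → G: 1.6+4.8+7.5+2.9 = 16.8
I → H → J → A → C → G: 1.6+3.2+3.5+5.1+2.9 = 16.3
I → H → J → A → F → B → C → G: 1.6+3.2+3.5+2.3+9.8+7.5+2.9 = 30.8
The minimum is 16.3 via I → H → J → A → C → G.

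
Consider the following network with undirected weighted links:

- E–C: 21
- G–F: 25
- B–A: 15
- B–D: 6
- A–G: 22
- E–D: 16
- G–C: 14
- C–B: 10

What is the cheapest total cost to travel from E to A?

37

Shortest distances from E:
E: 0
D: 16  (via E)
C: 21  (via E)
B: 22  (via D)
G: 35  (via C)
A: 37  (via B)
Shortest route: E–D–B–A = 37.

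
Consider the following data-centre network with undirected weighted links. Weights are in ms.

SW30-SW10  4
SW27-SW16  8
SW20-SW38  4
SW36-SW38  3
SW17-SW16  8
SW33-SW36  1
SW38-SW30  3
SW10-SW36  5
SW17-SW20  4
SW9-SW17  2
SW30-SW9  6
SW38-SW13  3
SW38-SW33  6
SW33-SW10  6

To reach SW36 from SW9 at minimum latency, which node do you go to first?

Compare a few routes:
SW9 → SW30 → SW38 → SW36: 6+3+3 = 12
SW9 → SW30 → SW38 → SW33 → SW36: 6+3+6+1 = 16
SW9 → SW30 → SW10 → SW36: 6+4+5 = 15
SW9 → SW17 → SW20 → SW38 → SW36: 2+4+4+3 = 13
Cheapest is SW9 → SW30 → SW38 → SW36 at 12 ms.
So from SW9 the first move is to SW30.

SW30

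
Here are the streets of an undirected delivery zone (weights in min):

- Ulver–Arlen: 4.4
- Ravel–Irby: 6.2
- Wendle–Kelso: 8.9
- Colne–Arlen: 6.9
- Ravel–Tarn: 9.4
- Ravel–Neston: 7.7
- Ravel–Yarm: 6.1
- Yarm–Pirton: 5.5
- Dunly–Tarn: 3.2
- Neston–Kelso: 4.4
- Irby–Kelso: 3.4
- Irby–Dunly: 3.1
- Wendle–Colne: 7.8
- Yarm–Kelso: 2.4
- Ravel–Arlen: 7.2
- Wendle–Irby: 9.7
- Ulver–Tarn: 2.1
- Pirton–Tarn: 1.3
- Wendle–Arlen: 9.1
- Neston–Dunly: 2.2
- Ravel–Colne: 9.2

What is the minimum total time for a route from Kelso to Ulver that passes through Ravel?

20 min

Shortest Kelso→Ravel: Kelso–Yarm–Ravel = 8.5
Best Ravel to Ulver: Ravel–Tarn–Ulver costing 11.5
Total via Ravel: 8.5 + 11.5 = 20 min.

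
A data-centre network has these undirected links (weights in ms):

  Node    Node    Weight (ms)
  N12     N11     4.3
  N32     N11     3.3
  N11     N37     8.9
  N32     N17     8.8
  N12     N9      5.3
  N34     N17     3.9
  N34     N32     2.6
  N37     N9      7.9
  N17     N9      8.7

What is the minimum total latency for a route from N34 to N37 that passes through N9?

Best N34 to N9: N34–N17–N9 costing 12.6
Best N9 to N37: N9–N37 costing 7.9
Total via N9: 12.6 + 7.9 = 20.5 ms.

20.5 ms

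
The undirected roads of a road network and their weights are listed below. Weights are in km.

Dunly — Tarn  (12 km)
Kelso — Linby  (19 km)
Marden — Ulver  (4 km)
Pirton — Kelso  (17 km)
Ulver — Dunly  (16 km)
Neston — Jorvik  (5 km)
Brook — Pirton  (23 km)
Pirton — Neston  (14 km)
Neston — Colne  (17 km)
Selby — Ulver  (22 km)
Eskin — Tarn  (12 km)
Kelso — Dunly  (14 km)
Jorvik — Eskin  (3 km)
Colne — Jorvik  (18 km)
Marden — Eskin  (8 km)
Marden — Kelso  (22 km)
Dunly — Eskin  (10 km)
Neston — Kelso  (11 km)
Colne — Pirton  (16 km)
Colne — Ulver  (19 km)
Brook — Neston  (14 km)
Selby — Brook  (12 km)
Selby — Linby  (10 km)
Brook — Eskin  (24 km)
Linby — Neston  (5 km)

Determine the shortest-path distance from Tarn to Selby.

35 km

Enumerating some paths:
Tarn - Eskin - Marden - Ulver - Selby: 12+8+4+22 = 46
Tarn - Dunly - Eskin - Jorvik - Neston - Linby - Selby: 12+10+3+5+5+10 = 45
Tarn - Eskin - Jorvik - Neston - Brook - Selby: 12+3+5+14+12 = 46
Tarn - Eskin - Jorvik - Neston - Linby - Selby: 12+3+5+5+10 = 35
Cheapest is Tarn - Eskin - Jorvik - Neston - Linby - Selby at 35 km.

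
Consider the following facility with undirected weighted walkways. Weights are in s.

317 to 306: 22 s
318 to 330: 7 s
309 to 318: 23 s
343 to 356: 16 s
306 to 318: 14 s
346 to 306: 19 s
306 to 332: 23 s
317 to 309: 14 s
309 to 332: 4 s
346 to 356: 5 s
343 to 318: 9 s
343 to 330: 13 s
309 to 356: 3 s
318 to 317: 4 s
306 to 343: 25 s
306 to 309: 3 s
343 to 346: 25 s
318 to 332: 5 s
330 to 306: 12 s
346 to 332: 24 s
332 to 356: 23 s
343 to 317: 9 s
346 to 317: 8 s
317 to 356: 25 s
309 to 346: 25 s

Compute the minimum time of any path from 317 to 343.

9 s

Shortest distances from 317:
317: 0
318: 4  (via 317)
346: 8  (via 317)
332: 9  (via 318)
343: 9  (via 317)
Shortest route: 317–343 = 9 s.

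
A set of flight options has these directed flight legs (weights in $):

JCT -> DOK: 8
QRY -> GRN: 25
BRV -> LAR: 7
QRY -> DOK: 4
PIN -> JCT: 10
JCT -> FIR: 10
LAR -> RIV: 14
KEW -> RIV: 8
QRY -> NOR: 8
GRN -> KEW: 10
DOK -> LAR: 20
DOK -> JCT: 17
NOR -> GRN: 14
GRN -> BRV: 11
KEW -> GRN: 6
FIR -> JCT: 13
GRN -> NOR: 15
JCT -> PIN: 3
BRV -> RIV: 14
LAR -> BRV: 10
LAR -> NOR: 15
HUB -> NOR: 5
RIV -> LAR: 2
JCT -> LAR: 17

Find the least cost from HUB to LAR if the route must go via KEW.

$39

Best HUB to KEW: HUB → NOR → GRN → KEW costing 29
Shortest KEW→LAR: KEW → RIV → LAR = 10
Total via KEW: 29 + 10 = $39.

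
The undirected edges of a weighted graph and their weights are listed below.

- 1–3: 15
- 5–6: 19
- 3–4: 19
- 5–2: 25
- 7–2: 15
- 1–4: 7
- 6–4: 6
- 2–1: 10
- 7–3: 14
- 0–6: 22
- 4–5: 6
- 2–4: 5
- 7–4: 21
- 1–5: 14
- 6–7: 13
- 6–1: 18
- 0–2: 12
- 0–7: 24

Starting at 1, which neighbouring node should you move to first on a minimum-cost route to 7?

2

Candidate routes:
1 - 4 - 6 - 7: 7+6+13 = 26
1 - 2 - 7: 10+15 = 25
1 - 4 - 2 - 7: 7+5+15 = 27
1 - 4 - 7: 7+21 = 28
The minimum is 25 via 1 - 2 - 7.
So from 1 the first move is to 2.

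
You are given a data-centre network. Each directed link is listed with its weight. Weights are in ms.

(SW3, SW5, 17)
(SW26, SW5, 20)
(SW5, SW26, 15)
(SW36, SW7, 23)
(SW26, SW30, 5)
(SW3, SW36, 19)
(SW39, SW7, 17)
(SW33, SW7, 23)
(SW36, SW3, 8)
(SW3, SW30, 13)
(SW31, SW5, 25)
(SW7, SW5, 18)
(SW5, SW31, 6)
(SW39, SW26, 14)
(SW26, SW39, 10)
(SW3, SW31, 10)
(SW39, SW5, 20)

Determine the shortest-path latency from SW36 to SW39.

Enumerating some paths:
SW36–SW7–SW5–SW26–SW39: 23+18+15+10 = 66
SW36–SW3–SW5–SW26–SW39: 8+17+15+10 = 50
The minimum is 50 ms via SW36–SW3–SW5–SW26–SW39.

50 ms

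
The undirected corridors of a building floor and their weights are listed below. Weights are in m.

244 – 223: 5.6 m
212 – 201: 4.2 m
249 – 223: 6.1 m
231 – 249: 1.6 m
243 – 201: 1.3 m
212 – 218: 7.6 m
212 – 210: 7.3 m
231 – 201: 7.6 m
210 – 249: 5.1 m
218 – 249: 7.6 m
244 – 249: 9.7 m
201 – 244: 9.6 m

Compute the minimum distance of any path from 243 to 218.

Settle nodes by increasing distance from 243:
243: 0
201: 1.3  (via 243)
212: 5.5  (via 201)
231: 8.9  (via 201)
249: 10.5  (via 231)
244: 10.9  (via 201)
210: 12.8  (via 212)
218: 13.1  (via 212)
Shortest route: 243–201–212–218 = 13.1 m.

13.1 m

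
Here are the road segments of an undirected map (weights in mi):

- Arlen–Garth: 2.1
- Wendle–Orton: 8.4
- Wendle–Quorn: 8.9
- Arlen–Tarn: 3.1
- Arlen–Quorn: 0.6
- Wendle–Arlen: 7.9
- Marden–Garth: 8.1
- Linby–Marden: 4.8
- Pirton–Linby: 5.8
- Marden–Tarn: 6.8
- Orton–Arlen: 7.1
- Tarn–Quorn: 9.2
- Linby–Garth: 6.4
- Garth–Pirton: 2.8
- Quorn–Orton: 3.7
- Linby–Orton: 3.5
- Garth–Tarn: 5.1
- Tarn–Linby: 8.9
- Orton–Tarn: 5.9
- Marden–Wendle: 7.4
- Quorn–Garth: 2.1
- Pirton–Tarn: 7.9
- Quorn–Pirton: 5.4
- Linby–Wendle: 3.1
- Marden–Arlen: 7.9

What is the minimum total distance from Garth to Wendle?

Enumerating some paths:
Garth - Quorn - Wendle: 2.1+8.9 = 11
Garth - Arlen - Wendle: 2.1+7.9 = 10
Garth - Quorn - Arlen - Wendle: 2.1+0.6+7.9 = 10.6
Garth - Linby - Wendle: 6.4+3.1 = 9.5
The minimum is 9.5 mi via Garth - Linby - Wendle.

9.5 mi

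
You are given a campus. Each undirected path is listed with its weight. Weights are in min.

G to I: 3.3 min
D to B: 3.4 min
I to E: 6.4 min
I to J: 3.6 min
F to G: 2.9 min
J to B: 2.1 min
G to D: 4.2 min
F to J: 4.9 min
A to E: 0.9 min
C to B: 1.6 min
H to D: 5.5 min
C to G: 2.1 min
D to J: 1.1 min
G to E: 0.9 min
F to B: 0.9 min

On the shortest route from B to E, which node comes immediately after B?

C

Enumerating some paths:
B - J - D - G - E: 2.1+1.1+4.2+0.9 = 8.3
B - C - G - E: 1.6+2.1+0.9 = 4.6
B - F - G - E: 0.9+2.9+0.9 = 4.7
The minimum is 4.6 min via B - C - G - E.
So from B the first move is to C.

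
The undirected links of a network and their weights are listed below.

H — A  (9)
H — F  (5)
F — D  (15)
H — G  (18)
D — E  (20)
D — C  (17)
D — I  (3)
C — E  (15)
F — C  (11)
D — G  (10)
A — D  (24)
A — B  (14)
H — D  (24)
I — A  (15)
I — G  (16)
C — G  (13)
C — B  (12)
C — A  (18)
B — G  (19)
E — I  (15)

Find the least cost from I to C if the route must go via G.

Best I to G: I–D–G costing 13
Shortest G→C: G–C = 13
Total via G: 13 + 13 = 26.

26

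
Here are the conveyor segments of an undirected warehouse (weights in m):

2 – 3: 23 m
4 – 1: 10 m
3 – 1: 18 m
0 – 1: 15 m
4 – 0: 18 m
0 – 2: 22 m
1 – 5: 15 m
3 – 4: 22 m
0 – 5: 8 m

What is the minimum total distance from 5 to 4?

Candidate routes:
5 - 0 - 1 - 4: 8+15+10 = 33
5 - 0 - 4: 8+18 = 26
5 - 1 - 4: 15+10 = 25
Cheapest is 5 - 1 - 4 at 25 m.

25 m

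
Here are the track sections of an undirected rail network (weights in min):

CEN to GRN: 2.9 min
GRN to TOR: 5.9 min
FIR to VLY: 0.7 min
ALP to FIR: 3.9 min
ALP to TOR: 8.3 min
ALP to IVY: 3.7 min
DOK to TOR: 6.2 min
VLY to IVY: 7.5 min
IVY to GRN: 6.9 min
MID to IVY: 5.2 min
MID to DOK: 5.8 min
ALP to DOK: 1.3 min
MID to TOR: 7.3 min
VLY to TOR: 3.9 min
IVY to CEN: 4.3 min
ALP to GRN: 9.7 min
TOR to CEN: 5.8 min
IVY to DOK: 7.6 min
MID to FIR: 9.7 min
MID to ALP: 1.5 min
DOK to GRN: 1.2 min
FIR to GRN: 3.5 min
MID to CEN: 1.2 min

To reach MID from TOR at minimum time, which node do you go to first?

CEN

Compare a few routes:
TOR → CEN → MID: 5.8+1.2 = 7
TOR → DOK → ALP → MID: 6.2+1.3+1.5 = 9
TOR → MID: 7.3 = 7.3
Cheapest is TOR → CEN → MID at 7 min.
So from TOR the first move is to CEN.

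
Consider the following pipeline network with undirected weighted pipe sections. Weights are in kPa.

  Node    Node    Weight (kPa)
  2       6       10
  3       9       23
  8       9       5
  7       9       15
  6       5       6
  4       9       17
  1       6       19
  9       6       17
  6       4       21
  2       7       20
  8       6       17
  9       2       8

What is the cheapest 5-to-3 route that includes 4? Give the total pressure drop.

67 kPa

Shortest 5→4: 5–6–4 = 27
Shortest 4→3: 4–9–3 = 40
Total via 4: 27 + 40 = 67 kPa.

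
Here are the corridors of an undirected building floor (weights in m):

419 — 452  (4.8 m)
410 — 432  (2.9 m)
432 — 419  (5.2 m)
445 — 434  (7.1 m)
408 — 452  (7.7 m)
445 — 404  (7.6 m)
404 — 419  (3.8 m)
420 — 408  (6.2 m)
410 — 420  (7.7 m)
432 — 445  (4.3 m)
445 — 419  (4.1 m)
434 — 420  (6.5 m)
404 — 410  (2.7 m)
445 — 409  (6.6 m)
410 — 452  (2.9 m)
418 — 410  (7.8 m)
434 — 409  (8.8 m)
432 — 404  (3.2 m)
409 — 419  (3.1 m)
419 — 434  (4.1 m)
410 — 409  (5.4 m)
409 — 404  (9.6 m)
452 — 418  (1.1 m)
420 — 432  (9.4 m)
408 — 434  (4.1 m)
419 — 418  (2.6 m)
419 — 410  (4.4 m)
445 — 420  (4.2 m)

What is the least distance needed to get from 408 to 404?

12 m

Settle nodes by increasing distance from 408:
408: 0
434: 4.1  (via 408)
420: 6.2  (via 408)
452: 7.7  (via 408)
419: 8.2  (via 434)
418: 8.8  (via 452)
445: 10.4  (via 420)
410: 10.6  (via 452)
409: 11.3  (via 419)
404: 12  (via 419)
Shortest route: 408 → 434 → 419 → 404 = 12 m.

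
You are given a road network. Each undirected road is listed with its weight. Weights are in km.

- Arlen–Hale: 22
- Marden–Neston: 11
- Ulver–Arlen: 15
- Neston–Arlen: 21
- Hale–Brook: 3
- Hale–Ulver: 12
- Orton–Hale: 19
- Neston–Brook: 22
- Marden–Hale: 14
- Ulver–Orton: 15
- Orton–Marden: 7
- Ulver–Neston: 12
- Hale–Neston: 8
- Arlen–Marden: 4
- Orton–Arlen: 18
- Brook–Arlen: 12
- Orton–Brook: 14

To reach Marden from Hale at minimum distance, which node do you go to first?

Enumerating some paths:
Hale → Neston → Marden: 8+11 = 19
Hale → Brook → Arlen → Marden: 3+12+4 = 19
Hale → Marden: 14 = 14
Cheapest is Hale → Marden at 14 km.
So from Hale the first move is to Marden.

Marden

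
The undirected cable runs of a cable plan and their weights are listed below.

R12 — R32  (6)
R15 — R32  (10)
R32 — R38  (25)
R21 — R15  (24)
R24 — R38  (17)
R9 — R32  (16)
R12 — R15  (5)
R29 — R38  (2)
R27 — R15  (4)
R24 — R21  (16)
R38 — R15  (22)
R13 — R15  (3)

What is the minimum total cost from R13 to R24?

42

Candidate routes:
R13–R15–R32–R38–R24: 3+10+25+17 = 55
R13–R15–R38–R24: 3+22+17 = 42
R13–R15–R21–R24: 3+24+16 = 43
R13–R15–R12–R32–R38–R24: 3+5+6+25+17 = 56
Cheapest is R13–R15–R38–R24 at 42.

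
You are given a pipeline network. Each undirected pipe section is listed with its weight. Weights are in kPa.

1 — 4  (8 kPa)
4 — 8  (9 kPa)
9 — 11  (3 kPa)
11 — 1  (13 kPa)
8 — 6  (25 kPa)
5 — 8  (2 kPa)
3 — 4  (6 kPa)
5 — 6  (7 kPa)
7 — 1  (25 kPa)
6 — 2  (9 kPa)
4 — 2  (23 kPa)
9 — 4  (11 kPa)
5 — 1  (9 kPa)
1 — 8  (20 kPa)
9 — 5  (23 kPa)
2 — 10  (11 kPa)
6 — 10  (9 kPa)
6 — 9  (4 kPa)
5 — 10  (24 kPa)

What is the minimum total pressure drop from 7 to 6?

41 kPa

Shortest distances from 7:
7: 0
1: 25  (via 7)
4: 33  (via 1)
5: 34  (via 1)
8: 36  (via 5)
11: 38  (via 1)
3: 39  (via 4)
6: 41  (via 5)
Shortest route: 7–1–5–6 = 41 kPa.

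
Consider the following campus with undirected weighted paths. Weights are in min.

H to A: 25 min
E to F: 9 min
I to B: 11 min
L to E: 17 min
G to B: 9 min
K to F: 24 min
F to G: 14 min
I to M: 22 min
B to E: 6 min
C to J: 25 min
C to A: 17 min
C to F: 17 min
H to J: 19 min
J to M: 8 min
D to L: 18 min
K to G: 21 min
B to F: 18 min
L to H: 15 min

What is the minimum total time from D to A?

58 min

Running Dijkstra from D:
D: 0
L: 18  (via D)
H: 33  (via L)
E: 35  (via L)
B: 41  (via E)
F: 44  (via E)
G: 50  (via B)
I: 52  (via B)
J: 52  (via H)
A: 58  (via H)
Shortest route: D → L → H → A = 58 min.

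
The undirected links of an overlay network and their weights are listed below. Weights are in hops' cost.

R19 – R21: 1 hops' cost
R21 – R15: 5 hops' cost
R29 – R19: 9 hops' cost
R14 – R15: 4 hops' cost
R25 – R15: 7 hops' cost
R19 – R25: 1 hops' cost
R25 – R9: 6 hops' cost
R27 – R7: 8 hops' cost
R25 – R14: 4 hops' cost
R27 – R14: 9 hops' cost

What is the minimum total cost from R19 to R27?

Settle nodes by increasing distance from R19:
R19: 0
R25: 1  (via R19)
R21: 1  (via R19)
R14: 5  (via R25)
R15: 6  (via R21)
R9: 7  (via R25)
R29: 9  (via R19)
R27: 14  (via R14)
Shortest route: R19–R25–R14–R27 = 14 hops' cost.

14 hops' cost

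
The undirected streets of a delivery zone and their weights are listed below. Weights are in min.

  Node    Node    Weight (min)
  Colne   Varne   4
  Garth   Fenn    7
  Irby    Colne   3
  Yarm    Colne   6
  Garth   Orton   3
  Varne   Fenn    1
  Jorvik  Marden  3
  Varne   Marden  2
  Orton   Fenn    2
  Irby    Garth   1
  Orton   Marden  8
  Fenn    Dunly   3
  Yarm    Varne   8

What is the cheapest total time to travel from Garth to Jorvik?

Candidate routes:
Garth–Orton–Fenn–Varne–Marden–Jorvik: 3+2+1+2+3 = 11
Garth–Fenn–Varne–Marden–Jorvik: 7+1+2+3 = 13
Cheapest is Garth–Orton–Fenn–Varne–Marden–Jorvik at 11 min.

11 min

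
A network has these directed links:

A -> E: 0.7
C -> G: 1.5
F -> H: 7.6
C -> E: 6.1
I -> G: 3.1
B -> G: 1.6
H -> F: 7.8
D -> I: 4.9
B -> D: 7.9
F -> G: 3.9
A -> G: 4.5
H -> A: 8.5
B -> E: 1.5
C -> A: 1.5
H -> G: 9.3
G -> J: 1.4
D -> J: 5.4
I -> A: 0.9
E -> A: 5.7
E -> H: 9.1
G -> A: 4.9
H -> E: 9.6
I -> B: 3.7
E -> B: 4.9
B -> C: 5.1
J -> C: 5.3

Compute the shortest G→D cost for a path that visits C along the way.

21.7

Shortest G→C: G → J → C = 6.7
Shortest C→D: C → A → E → B → D = 15
Total via C: 6.7 + 15 = 21.7.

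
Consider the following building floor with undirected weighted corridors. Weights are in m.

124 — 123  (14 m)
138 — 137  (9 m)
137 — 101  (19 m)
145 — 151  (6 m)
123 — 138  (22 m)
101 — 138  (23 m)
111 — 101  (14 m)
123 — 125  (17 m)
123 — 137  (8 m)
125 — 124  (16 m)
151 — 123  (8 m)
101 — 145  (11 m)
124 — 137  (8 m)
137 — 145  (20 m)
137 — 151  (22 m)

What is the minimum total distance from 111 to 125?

56 m

Candidate routes:
111 → 101 → 137 → 123 → 125: 14+19+8+17 = 58
111 → 101 → 145 → 151 → 123 → 125: 14+11+6+8+17 = 56
111 → 101 → 137 → 124 → 125: 14+19+8+16 = 57
Cheapest is 111 → 101 → 145 → 151 → 123 → 125 at 56 m.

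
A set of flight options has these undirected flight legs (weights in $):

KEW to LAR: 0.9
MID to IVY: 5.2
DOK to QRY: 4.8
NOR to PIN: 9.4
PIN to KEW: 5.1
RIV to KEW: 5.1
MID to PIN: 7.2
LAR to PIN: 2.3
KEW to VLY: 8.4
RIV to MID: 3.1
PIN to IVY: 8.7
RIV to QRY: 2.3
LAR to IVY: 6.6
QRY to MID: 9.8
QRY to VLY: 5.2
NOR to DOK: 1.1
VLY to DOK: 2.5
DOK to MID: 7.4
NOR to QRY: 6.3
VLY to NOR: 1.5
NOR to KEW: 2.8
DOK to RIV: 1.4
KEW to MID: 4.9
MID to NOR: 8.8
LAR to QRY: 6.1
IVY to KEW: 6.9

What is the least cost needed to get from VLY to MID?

Shortest distances from VLY:
VLY: 0
NOR: 1.5  (via VLY)
DOK: 2.5  (via VLY)
RIV: 3.9  (via DOK)
KEW: 4.3  (via NOR)
QRY: 5.2  (via VLY)
LAR: 5.2  (via KEW)
MID: 7  (via RIV)
Shortest route: VLY–DOK–RIV–MID = $7.

$7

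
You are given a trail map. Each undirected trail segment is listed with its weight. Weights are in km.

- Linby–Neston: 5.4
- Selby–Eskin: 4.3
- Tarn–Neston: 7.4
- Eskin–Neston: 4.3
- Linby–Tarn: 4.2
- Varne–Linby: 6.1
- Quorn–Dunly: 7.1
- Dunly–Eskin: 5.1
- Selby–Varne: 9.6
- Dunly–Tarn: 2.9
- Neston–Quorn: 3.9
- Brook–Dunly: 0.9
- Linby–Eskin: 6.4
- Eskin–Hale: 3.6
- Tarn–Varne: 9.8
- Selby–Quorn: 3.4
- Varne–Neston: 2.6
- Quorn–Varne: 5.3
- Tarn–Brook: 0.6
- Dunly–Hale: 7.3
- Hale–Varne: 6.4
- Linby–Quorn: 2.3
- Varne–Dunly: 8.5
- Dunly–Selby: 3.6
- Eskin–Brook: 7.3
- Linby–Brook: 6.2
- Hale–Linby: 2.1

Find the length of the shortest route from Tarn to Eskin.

6.6 km

Running Dijkstra from Tarn:
Tarn: 0
Brook: 0.6  (via Tarn)
Dunly: 1.5  (via Brook)
Linby: 4.2  (via Tarn)
Selby: 5.1  (via Dunly)
Hale: 6.3  (via Linby)
Quorn: 6.5  (via Linby)
Eskin: 6.6  (via Dunly)
Shortest route: Tarn → Brook → Dunly → Eskin = 6.6 km.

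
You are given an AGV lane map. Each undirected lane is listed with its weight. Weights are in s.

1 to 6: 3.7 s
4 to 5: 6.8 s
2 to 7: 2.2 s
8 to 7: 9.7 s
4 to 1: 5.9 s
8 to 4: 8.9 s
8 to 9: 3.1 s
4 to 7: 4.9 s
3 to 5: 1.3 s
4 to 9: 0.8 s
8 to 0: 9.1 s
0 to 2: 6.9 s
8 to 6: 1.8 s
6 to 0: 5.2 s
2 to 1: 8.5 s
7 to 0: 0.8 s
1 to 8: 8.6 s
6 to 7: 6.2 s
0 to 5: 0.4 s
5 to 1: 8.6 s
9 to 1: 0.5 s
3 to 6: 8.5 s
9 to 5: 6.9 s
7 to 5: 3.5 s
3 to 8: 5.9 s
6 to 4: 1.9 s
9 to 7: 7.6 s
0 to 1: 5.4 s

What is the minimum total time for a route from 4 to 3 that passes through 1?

8.4 s

Best 4 to 1: 4–9–1 costing 1.3
Shortest 1→3: 1–0–5–3 = 7.1
Total via 1: 1.3 + 7.1 = 8.4 s.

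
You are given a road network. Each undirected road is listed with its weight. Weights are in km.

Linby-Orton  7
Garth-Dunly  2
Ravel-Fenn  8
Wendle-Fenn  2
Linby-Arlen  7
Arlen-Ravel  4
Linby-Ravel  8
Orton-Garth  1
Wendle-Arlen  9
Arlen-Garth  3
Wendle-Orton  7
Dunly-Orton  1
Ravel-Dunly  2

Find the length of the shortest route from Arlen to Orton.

Settle nodes by increasing distance from Arlen:
Arlen: 0
Garth: 3  (via Arlen)
Ravel: 4  (via Arlen)
Orton: 4  (via Garth)
Shortest route: Arlen–Garth–Orton = 4 km.

4 km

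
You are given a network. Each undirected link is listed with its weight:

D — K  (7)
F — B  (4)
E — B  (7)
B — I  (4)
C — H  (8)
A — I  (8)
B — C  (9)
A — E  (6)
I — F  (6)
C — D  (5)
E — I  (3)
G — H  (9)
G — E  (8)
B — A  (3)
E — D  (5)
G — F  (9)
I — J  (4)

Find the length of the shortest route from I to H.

20

Settle nodes by increasing distance from I:
I: 0
E: 3  (via I)
B: 4  (via I)
J: 4  (via I)
F: 6  (via I)
A: 7  (via B)
D: 8  (via E)
G: 11  (via E)
C: 13  (via B)
K: 15  (via D)
H: 20  (via G)
Shortest route: I → E → G → H = 20.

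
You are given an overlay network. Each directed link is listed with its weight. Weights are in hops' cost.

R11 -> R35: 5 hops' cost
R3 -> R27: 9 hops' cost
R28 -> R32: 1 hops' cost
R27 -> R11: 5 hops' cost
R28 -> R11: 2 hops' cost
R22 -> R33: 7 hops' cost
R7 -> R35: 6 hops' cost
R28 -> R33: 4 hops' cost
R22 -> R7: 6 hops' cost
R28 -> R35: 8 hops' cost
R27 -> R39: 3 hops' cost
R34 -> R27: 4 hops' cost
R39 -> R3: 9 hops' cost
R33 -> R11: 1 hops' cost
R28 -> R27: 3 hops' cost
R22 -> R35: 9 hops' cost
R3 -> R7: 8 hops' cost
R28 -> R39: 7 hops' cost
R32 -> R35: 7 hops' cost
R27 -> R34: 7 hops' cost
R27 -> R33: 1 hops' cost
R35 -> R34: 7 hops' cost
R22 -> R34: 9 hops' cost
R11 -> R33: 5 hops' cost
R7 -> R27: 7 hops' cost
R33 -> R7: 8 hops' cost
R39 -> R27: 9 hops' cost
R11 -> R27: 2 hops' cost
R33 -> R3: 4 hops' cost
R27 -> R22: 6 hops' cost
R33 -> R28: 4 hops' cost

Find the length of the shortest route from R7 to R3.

Enumerating some paths:
R7–R27–R39–R3: 7+3+9 = 19
R7–R27–R33–R3: 7+1+4 = 12
Cheapest is R7–R27–R33–R3 at 12 hops' cost.

12 hops' cost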